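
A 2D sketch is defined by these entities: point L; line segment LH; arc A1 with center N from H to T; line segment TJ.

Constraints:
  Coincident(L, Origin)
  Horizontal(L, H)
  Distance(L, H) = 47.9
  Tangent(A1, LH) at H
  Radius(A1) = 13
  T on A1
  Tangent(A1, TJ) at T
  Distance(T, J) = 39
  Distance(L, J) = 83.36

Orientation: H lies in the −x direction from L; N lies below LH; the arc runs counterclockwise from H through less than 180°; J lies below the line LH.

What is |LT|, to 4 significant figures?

61.68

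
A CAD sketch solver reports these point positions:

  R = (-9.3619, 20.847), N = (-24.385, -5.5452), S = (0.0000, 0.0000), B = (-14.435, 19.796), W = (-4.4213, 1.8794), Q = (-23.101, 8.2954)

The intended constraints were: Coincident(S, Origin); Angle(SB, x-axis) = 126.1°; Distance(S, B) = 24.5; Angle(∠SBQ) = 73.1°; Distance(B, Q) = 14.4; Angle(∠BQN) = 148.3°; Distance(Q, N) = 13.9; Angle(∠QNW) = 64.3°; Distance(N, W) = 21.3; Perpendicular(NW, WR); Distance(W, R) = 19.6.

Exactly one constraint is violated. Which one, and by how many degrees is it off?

Perpendicular(NW, WR) — off by 5.80°.

S = (0.00, 0.00) ✓; SB at 126.1° ✓; |SB| = 24.50 ✓; ∠SBQ = 73.10° ✓; |BQ| = 14.40 ✓; ∠BQN = 148.3° ✓; |QN| = 13.90 ✓; ∠QNW = 64.30° ✓; |NW| = 21.30 ✓; ∠(NW, WR) = 84.20° ✗; |WR| = 19.60 ✓.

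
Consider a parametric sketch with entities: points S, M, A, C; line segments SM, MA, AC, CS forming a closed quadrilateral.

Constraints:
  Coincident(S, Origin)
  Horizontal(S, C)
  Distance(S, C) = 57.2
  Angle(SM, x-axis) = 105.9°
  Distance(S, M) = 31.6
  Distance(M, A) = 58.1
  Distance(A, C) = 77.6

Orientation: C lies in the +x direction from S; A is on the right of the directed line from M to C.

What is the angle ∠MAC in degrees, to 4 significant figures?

62.69°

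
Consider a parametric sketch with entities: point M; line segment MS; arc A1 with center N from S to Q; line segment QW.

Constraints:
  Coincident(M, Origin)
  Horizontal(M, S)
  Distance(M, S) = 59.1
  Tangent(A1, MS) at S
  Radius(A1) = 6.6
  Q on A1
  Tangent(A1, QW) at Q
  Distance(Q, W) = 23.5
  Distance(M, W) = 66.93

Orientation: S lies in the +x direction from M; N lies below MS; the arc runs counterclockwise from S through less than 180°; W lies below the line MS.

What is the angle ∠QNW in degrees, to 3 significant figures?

74.3°

M is at the origin; MS is horizontal with |MS| = 59.1 and S on the +x side, so S = (59.1, 0.00). Tangency of A1 to MS means the radius NS is perpendicular to MS, so N = S + (0, -6.6) = (59.1, -6.60). Since NQ ⟂ QW (tangency), |NW| = √(6.6² + 23.5²) = 24.4 regardless of where Q sits on A1. So W lies on both circle(M, 66.93) and circle(N, 24.4); the below-MS intersection is W = (59.3, -31.0). Q is the foot of the tangent from W: Q = (52.8, -8.44).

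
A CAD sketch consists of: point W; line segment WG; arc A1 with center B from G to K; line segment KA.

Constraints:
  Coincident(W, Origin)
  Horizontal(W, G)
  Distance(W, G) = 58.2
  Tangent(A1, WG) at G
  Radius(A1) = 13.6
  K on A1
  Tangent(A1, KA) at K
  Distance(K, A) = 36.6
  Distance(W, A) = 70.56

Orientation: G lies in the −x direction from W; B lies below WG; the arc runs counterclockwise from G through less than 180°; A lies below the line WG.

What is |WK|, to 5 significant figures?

72.569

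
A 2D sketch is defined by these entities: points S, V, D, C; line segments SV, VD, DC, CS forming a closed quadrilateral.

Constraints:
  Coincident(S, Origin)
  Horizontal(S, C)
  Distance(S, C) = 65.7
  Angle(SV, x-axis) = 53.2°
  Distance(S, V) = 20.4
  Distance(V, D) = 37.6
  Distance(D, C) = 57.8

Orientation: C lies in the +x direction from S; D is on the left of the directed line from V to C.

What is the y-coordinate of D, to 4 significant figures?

47.67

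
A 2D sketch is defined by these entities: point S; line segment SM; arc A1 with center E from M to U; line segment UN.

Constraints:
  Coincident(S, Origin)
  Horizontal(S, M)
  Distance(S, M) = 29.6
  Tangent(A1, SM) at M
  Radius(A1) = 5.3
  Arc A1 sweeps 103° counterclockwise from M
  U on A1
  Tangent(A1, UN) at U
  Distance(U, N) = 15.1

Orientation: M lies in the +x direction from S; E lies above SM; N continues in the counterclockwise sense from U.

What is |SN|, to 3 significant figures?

37.9

On A1, M sits at bearing -90° from E; a 103° counterclockwise sweep puts U at bearing 13°, so U = E + 5.3·(cos 13°, sin 13°) = (34.8, 6.49). Tangency of A1 to UN means the radius EU is perpendicular to UN, so UN runs along (−sin 13°, cos 13°); with |UN| = 15.1, N = (31.4, 21.2). Then |SN| = |N − S| = 37.9.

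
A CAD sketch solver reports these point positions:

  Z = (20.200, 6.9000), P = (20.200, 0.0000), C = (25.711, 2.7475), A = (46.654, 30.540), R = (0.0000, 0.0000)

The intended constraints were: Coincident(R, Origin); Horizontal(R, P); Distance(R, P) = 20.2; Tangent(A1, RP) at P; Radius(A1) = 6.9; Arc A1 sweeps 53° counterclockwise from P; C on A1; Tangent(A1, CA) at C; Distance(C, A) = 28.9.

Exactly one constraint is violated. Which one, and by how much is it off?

Distance(C, A) = 28.9 — off by 5.90.

R = (0.00, 0.00) ✓; R.y = 0.00, P.y = 0.00 ✓; |RP| = 20.20 ✓; ∠(ZP, PR) = 90.00° ✓; |ZP| = 6.900 ✓; bearing(Z→C) − bearing(Z→P) = 53.00° ✓; |ZC| = 6.900 ✓; ∠(ZC, CA) = 90.00° ✓; |CA| = 34.80 ✗.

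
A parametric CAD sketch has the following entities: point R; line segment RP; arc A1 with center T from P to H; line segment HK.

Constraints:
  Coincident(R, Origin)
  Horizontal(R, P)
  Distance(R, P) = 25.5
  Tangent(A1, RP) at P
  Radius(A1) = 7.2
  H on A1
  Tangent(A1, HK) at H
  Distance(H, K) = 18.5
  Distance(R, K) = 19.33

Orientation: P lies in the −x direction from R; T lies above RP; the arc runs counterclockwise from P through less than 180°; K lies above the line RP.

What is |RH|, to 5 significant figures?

20.011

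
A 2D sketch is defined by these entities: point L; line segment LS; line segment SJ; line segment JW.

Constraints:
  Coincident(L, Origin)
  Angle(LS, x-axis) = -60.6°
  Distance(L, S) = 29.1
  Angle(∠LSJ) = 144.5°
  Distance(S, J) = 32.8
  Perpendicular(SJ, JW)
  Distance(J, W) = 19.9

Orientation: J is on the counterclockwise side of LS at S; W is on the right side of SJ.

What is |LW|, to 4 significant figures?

67.42

L is at the origin; LS runs at -60.6° with length 29.1, so S = 29.1·(cos -60.6°, sin -60.6°) = (14.29, -25.35). ∠LSJ = 144.5°, so SJ runs at -60.6° + (180° − 144.5°) = -25.10° from the x-axis; with |SJ| = 32.8, J = S + 32.8·(cos -25.10°, sin -25.10°) = (43.99, -39.27). The perpendicularity gives JW at right angles to SJ; with |JW| = 19.9 on the right of SJ, W = J + 19.9·(-0.4242, -0.9056) = (35.55, -57.29). Then |LW| = |W − L| = 67.42.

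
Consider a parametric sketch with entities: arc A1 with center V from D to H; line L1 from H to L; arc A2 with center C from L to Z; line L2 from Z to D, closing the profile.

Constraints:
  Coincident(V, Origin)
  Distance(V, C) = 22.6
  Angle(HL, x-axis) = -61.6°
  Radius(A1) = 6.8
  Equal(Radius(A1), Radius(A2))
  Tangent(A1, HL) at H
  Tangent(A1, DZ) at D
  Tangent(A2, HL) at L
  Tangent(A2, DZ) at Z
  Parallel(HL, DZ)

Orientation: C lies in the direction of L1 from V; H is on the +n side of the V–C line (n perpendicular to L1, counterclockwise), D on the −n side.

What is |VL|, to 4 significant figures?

23.60

The slot axis is L1's direction at -61.6°, so u = (cos -61.6°, sin -61.6°) = (0.4756, -0.8796) and n = (−sin -61.6°, cos -61.6°) = (0.8796, 0.4756). V is at the origin and C lies 22.6 along u from V, so C = 22.6·u = (10.75, -19.88). Tangency of A1 to both parallel lines with radius 6.8 puts H and D at V ± 6.8·n: H = (5.982, 3.234), D = (-5.982, -3.234). Equal radii place L and Z the same way about C: L = C + 6.8·n = (16.73, -16.65), Z = C − 6.8·n = (4.767, -23.11). Then |VL| = |L − V| = 23.60.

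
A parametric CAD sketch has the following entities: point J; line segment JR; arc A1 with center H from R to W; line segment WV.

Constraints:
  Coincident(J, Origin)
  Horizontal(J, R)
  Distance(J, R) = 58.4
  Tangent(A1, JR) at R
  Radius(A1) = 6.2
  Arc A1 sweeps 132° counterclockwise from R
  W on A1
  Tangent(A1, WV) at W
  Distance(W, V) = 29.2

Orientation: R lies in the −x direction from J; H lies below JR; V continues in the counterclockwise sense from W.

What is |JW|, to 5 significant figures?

63.852

J is at the origin; J and R share the same y with |JR| = 58.4 and R on the −x side, so R = (-58.400, 0.0000). A1 meets JR tangentially, so HR is at right angles to JR, so H = R + (0, -6.2) = (-58.400, -6.2000). On A1, R sits at bearing 90° from H; a 132° counterclockwise sweep puts W at bearing 222°, so W = H + 6.2·(cos 222°, sin 222°) = (-63.007, -10.349). Then |JW| = |W − J| = 63.852.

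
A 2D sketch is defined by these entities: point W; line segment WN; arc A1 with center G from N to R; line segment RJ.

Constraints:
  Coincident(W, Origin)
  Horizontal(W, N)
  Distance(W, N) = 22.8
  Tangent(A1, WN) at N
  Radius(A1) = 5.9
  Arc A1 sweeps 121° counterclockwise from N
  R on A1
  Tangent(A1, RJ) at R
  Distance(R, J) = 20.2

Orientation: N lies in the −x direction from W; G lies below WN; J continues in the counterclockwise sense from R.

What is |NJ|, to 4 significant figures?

26.79

On A1, N sits at bearing 90° from G; a 121° counterclockwise sweep puts R at bearing 211°, so R = G + 5.9·(cos 211°, sin 211°) = (-27.86, -8.939). The tangent condition forces GR to be normal to RJ, so RJ runs along (−sin 211°, cos 211°); with |RJ| = 20.2, J = (-17.45, -26.25). Then |NJ| = |J − N| = 26.79.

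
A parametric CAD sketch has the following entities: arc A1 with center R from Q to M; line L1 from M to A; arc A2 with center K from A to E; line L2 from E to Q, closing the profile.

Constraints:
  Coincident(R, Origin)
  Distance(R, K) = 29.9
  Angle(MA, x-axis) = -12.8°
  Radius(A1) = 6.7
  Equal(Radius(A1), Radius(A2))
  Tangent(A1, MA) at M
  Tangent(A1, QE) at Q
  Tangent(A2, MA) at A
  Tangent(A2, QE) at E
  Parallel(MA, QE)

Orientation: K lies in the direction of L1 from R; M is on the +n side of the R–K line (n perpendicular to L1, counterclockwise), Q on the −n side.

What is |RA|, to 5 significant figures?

30.641

The slot axis is L1's direction at -12.8°, so u = (cos -12.8°, sin -12.8°) = (0.97515, -0.22155) and n = (−sin -12.8°, cos -12.8°) = (0.22155, 0.97515). R is at the origin and K lies 29.9 along u from R, so K = 29.9·u = (29.157, -6.6243). Tangency of A1 to both parallel lines with radius 6.7 puts M and Q at R ± 6.7·n: M = (1.4844, 6.5335), Q = (-1.4844, -6.5335). Equal radii place A and E the same way about K: A = K + 6.7·n = (30.641, -0.090799), E = K − 6.7·n = (27.673, -13.158). Then |RA| = |A − R| = 30.641.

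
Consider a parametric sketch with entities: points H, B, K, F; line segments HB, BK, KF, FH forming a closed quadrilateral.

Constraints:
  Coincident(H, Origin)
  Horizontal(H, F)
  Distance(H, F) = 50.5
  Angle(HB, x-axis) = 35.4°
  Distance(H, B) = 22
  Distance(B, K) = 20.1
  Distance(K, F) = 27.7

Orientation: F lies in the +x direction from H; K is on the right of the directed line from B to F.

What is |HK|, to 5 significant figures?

24.476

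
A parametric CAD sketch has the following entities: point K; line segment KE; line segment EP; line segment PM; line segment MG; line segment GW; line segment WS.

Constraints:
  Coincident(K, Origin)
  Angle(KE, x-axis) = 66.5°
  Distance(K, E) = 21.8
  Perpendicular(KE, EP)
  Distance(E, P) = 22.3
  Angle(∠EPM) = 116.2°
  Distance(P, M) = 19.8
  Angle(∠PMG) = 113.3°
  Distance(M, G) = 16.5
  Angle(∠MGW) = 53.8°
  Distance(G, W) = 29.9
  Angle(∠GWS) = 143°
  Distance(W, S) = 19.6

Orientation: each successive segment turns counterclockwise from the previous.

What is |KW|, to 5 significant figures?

24.589

K is at the origin; KE runs at 66.5° with length 21.8, so E = (8.6927, 19.992). KE is perpendicular to EP, so EP runs at 156.50°; with |EP| = 22.3, P = (-11.758, 28.884). ∠EPM = 116.2° gives PM at -139.70° from the x-axis; with |PM| = 19.8, M = (-26.859, 16.078). ∠PMG = 113.3° gives MG at -73.000° from the x-axis; with |MG| = 16.5, G = (-22.034, 0.29855). ∠MGW = 53.8° gives GW at 53.200° from the x-axis; with |GW| = 29.9, W = (-4.1236, 24.240). Then |KW| = |W − K| = 24.589.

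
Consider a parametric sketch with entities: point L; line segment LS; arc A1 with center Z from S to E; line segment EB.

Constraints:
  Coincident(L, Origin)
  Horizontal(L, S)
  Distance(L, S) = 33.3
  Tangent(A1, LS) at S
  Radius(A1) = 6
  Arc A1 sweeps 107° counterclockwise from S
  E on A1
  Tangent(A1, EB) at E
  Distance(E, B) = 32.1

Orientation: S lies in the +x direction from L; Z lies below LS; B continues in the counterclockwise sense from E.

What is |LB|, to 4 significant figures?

53.33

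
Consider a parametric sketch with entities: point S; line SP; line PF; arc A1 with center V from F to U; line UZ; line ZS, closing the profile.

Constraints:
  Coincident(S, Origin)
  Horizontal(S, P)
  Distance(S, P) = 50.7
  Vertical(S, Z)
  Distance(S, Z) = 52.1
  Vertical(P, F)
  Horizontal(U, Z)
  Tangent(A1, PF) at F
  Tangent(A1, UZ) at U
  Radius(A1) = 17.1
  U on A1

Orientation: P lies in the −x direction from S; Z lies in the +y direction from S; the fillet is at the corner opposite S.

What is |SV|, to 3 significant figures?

48.5

S and Z share the same x with |SZ| = 52.1 and Z on the +y side, so Z = (0.00, 52.1). The virtual corner opposite S is at (-50.7, 52.1). A1 meets PF tangentially, so VF is at right angles to PF and since A1 is tangent to UZ there, VU ⟂ UZ, with radius 17.1, so the center V sits 17.1 in from both sides at V = (-33.6, 35.0). Then |SV| = |V − S| = 48.5.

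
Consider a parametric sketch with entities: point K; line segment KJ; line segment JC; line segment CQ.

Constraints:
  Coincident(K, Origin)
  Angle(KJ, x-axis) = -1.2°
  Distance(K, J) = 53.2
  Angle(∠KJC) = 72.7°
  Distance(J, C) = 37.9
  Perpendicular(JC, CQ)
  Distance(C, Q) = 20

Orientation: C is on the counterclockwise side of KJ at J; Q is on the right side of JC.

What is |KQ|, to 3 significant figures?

74.2

K is at the origin; KJ runs at -1.2° with length 53.2, so J = 53.2·(cos -1.2°, sin -1.2°) = (53.2, -1.11). ∠KJC = 72.7°, so JC runs at -1.2° + (180° − 72.7°) = 106° from the x-axis; with |JC| = 37.9, C = J + 37.9·(cos 106°, sin 106°) = (42.7, 35.3). The perpendicularity gives CQ at right angles to JC; with |CQ| = 20.0 on the right of JC, Q = C + 20.0·(0.961, 0.277) = (61.9, 40.8). Then |KQ| = |Q − K| = 74.2.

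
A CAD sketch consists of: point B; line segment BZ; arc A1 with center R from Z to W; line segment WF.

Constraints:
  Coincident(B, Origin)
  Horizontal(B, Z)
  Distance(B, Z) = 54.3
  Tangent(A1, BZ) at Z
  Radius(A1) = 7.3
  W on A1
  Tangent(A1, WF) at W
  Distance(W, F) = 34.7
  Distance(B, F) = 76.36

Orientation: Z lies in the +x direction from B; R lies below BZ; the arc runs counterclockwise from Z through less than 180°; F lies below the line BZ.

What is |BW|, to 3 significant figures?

49.0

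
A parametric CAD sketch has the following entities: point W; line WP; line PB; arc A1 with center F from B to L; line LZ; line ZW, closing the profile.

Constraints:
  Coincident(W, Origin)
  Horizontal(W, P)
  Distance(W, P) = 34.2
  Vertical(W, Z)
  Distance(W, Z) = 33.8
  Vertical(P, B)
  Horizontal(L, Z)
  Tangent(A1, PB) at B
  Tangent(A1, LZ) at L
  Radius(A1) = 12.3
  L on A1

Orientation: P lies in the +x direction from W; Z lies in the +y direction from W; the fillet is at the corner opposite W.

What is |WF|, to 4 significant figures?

30.69

W is at the origin; W and P share the same y with |WP| = 34.2 and P on the +x side, so P = (34.20, 0.000). W and Z share the same x with |WZ| = 33.8 and Z on the +y side, so Z = (0.000, 33.80). The virtual corner opposite W is at (34.20, 33.80). Since A1 is tangent to PB there, FB ⟂ PB and the tangent condition forces FL to be normal to LZ, with radius 12.3, so the center F sits 12.3 in from both sides at F = (21.90, 21.50). Then |WF| = |F − W| = 30.69.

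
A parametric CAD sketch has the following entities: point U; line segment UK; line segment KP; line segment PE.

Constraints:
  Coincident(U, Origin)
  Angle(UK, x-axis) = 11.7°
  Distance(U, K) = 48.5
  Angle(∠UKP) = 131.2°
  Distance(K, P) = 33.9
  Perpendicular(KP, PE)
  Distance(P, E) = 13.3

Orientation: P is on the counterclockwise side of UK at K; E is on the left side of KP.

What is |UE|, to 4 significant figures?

69.81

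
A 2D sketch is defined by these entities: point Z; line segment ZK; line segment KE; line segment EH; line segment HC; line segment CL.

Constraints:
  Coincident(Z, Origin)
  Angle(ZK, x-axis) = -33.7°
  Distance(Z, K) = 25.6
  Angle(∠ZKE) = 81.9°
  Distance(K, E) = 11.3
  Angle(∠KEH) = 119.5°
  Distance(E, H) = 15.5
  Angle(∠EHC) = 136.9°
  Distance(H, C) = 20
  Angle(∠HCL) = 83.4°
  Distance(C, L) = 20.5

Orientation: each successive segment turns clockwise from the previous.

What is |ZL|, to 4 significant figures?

8.631

Z is at the origin; ZK runs at -33.7° with length 25.6, so K = (21.30, -14.20). ∠ZKE = 81.9° gives KE at -131.8° from the x-axis; with |KE| = 11.3, E = (13.77, -22.63). ∠KEH = 119.5° gives EH at 167.7° from the x-axis; with |EH| = 15.5, H = (-1.378, -19.33). ∠EHC = 136.9° gives HC at 124.6° from the x-axis; with |HC| = 20.0, C = (-12.73, -2.863). ∠HCL = 83.4° gives CL at 28.00° from the x-axis; with |CL| = 20.5, L = (5.366, 6.761). Then |ZL| = |L − Z| = 8.631.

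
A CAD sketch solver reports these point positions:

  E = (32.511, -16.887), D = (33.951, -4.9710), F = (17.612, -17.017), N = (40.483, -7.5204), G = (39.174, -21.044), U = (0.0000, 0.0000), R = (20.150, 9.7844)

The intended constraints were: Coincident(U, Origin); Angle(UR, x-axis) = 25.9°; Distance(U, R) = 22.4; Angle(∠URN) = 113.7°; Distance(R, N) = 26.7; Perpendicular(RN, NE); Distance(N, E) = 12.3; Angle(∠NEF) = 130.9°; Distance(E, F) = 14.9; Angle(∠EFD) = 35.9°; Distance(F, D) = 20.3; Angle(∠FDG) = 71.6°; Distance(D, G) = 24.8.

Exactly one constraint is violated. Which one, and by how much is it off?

Distance(D, G) = 24.8 — off by 7.90.

U = (0.00, 0.00) ✓; UR at 25.90° ✓; |UR| = 22.40 ✓; ∠URN = 113.7° ✓; |RN| = 26.70 ✓; ∠(RN, NE) = 90.00° ✓; |NE| = 12.30 ✓; ∠NEF = 130.9° ✓; |EF| = 14.90 ✓; ∠EFD = 35.90° ✓; |FD| = 20.30 ✓; ∠FDG = 71.60° ✓; |DG| = 16.90 ✗.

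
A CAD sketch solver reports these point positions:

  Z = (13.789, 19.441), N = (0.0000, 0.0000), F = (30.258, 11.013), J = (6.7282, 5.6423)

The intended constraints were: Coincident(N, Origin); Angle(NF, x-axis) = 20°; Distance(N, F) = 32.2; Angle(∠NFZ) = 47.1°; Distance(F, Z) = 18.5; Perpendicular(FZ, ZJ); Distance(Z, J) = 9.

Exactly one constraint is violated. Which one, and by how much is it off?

Distance(Z, J) = 9 — off by 6.50.

N = (0.00, 0.00) ✓; NF at 20.00° ✓; |NF| = 32.20 ✓; ∠NFZ = 47.10° ✓; |FZ| = 18.50 ✓; ∠(FZ, ZJ) = 90.00° ✓; |ZJ| = 15.50 ✗.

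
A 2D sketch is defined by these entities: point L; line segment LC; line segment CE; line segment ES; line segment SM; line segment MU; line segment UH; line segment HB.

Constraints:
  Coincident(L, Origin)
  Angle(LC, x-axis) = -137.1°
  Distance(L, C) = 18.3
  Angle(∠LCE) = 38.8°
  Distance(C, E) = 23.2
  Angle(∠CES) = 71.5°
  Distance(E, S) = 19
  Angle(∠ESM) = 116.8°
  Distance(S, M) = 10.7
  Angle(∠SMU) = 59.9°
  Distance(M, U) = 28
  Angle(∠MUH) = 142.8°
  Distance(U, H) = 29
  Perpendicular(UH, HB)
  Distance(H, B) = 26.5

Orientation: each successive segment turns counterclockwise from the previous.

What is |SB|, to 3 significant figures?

41.8

L is at the origin; LC runs at -137.1° with length 18.3, so C = (-13.4, -12.5). ∠LCE = 38.8° gives CE at 4.10° from the x-axis; with |CE| = 23.2, E = (9.74, -10.8). ∠CES = 71.5° gives ES at 113° from the x-axis; with |ES| = 19.0, S = (2.43, 6.74). ∠ESM = 116.8° gives SM at 176° from the x-axis; with |SM| = 10.7, M = (-8.24, 7.53). ∠SMU = 59.9° gives MU at -64.1° from the x-axis; with |MU| = 28.0, U = (3.99, -17.7). ∠MUH = 142.8° gives UH at -26.9° from the x-axis; with |UH| = 29.0, H = (29.9, -30.8). The perpendicularity gives HB at right angles to UH, so HB runs at 63.1°; with |HB| = 26.5, B = (41.8, -7.15). Then |SB| = |B − S| = 41.8.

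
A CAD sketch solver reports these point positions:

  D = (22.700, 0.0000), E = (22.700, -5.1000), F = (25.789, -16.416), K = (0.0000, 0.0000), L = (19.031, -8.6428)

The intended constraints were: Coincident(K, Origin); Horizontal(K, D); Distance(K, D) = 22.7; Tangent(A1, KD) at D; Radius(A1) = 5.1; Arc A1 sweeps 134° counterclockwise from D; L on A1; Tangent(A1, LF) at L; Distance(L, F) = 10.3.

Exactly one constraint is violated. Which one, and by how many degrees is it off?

Tangent(A1, LF) at L — off by 2.99°.

K = (0.00, 0.00) ✓; K.y = 0.00, D.y = 0.00 ✓; |KD| = 22.70 ✓; ∠(ED, DK) = 90.00° ✓; |ED| = 5.100 ✓; bearing(E→L) − bearing(E→D) = 134.0° ✓; |EL| = 5.100 ✓; ∠(EL, LF) = 92.99° ✗; |LF| = 10.30 ✓.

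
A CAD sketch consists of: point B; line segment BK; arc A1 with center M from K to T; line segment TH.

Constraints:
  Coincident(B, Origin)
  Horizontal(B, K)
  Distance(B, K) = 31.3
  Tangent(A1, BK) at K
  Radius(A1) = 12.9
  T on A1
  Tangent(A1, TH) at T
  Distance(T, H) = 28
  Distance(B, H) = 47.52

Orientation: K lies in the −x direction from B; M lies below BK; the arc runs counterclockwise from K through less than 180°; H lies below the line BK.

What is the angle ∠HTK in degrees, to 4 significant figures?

113.7°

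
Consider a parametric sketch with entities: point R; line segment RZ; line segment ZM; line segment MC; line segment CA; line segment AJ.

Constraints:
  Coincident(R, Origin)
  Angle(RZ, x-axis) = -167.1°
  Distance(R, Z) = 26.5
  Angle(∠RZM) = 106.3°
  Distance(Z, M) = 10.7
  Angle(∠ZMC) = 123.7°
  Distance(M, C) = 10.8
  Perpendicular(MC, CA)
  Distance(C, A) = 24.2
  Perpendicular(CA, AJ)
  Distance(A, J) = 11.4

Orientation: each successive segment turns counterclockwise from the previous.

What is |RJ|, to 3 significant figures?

12.7

The perpendicularity gives CA at right angles to MC, so CA runs at 52.9°; with |CA| = 24.2, A = (-3.25, -3.81). The perpendicularity gives AJ at right angles to CA, so AJ runs at 143°; with |AJ| = 11.4, J = (-12.3, 3.07). Then |RJ| = |J − R| = 12.7.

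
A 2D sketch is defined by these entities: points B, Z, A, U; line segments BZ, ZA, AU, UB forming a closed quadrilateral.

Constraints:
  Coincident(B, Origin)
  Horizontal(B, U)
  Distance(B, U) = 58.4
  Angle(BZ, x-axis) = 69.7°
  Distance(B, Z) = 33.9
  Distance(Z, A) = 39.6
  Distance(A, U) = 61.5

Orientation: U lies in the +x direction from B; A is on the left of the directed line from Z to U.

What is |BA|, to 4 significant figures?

71.55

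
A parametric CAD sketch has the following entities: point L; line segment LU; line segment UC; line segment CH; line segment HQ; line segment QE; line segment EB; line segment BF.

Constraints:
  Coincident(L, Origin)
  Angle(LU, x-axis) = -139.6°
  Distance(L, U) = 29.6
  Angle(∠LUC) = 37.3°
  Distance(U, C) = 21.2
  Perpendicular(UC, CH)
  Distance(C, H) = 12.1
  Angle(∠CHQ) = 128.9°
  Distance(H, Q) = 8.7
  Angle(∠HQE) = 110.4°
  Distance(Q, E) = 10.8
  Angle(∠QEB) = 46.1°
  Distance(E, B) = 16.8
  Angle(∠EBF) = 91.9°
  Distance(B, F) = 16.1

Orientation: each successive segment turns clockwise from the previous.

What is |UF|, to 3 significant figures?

34.8

L is at the origin; LU runs at -139.6° with length 29.6, so U = (-22.5, -19.2). ∠LUC = 37.3° gives UC at 77.7° from the x-axis; with |UC| = 21.2, C = (-18.0, 1.53). UC ⟂ CH, so CH runs at -12.3°; with |CH| = 12.1, H = (-6.20, -1.05). ∠CHQ = 128.9° gives HQ at -63.4° from the x-axis; with |HQ| = 8.7, Q = (-2.31, -8.83). ∠HQE = 110.4° gives QE at -133° from the x-axis; with |QE| = 10.8, E = (-9.67, -16.7). ∠QEB = 46.1° gives EB at 93.1° from the x-axis; with |EB| = 16.8, B = (-10.6, 0.0490). ∠EBF = 91.9° gives BF at 5.00° from the x-axis; with |BF| = 16.1, F = (5.46, 1.45). Then |UF| = |F − U| = 34.8.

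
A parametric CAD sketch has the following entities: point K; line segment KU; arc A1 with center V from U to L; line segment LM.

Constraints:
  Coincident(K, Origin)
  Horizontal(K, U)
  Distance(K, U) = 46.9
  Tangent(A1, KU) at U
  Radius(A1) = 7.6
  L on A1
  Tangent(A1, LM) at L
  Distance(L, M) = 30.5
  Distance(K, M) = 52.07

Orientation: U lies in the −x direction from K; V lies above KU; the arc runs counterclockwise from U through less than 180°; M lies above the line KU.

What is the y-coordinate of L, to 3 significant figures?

6.87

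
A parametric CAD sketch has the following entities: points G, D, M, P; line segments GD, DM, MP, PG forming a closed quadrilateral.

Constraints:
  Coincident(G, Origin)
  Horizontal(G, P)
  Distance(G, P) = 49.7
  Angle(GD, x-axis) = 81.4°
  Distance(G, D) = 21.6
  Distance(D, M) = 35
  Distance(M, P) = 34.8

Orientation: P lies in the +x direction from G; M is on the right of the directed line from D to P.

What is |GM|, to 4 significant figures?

19.95

G is at the origin; GP is horizontal with |GP| = 49.7 and P in +x, so P = (49.7, 0). GD runs at 81.4° with |GD| = 21.6, so D = (3.230, 21.36). M is determined by |DM| = 35.0 and |MP| = 34.8 together: it lies at the intersection of circle(D, 35.0) and circle(P, 34.8). With |DP| = 51.14, the foot of the radical line on DP is 25.71 from D and the perpendicular offset is √(35.0² − 25.71²) = 23.75. Taking the right-of-DP solution: M = (16.67, -10.96).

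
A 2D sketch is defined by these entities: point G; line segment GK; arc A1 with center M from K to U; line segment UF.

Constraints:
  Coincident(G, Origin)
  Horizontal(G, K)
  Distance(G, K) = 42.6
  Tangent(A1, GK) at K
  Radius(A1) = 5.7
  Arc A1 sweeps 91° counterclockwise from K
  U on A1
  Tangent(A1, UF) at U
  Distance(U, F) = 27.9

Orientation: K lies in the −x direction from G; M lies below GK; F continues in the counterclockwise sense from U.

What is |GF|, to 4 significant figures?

58.49

G is at the origin; GK is horizontal with |GK| = 42.6 and K on the −x side, so K = (-42.60, 0.000). The tangent condition forces MK to be normal to GK, so M = K + (0, -5.7) = (-42.60, -5.700). On A1, K sits at bearing 90° from M; a 91° counterclockwise sweep puts U at bearing 181°, so U = M + 5.7·(cos 181°, sin 181°) = (-48.30, -5.799). A1 meets UF tangentially, so MU is at right angles to UF, so UF runs along (−sin 181°, cos 181°); with |UF| = 27.9, F = (-47.81, -33.70). Then |GF| = |F − G| = 58.49.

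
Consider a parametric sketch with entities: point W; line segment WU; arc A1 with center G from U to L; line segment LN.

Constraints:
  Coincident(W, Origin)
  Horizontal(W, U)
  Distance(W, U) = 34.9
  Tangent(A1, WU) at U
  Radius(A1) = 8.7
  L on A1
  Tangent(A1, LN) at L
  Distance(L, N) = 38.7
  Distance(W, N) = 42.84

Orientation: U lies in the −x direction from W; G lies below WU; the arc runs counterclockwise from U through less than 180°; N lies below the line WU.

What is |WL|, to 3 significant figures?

43.5

Checks: |GL| = 8.700 ✓; ∠(GL, LN) = 90.00° ✓; |LN| = 38.70 ✓; |WN| = 42.84 ✓.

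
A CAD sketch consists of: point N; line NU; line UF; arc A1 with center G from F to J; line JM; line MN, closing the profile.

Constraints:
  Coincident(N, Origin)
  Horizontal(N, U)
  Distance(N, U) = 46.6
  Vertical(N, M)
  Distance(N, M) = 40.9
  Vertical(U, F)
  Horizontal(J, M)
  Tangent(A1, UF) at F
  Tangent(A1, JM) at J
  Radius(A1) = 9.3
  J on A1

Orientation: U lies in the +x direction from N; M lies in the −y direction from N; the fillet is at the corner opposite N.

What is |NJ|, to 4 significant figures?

55.35

N is at the origin; N and U share the same y with |NU| = 46.6 and U on the +x side, so U = (46.60, 0.000). NM is vertical with |NM| = 40.9 and M on the −y side, so M = (0.000, -40.90). The virtual corner opposite N is at (46.60, -40.90). Since A1 is tangent to UF there, GF ⟂ UF and tangency of A1 to JM means the radius GJ is perpendicular to JM, with radius 9.3, so the center G sits 9.3 in from both sides at G = (37.30, -31.60). That places the tangent points at F = (46.60, -31.60) on UF and J = (37.30, -40.90) on JM. Then |NJ| = |J − N| = 55.35.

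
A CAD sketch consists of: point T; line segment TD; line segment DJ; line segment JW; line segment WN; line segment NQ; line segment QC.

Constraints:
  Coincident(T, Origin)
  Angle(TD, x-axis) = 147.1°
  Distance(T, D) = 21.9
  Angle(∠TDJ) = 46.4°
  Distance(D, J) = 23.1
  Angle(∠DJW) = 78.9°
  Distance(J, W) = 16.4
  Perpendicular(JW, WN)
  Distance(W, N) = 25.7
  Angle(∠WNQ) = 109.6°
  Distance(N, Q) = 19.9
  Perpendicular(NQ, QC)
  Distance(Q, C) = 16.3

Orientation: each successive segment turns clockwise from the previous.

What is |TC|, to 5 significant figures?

27.755

∠WNQ = 109.6° gives NQ at 112.00° from the x-axis; with |NQ| = 19.9, Q = (-28.371, 18.277). NQ is perpendicular to QC, so QC runs at 22.000°; with |QC| = 16.3, C = (-13.258, 24.383). Then |TC| = |C − T| = 27.755.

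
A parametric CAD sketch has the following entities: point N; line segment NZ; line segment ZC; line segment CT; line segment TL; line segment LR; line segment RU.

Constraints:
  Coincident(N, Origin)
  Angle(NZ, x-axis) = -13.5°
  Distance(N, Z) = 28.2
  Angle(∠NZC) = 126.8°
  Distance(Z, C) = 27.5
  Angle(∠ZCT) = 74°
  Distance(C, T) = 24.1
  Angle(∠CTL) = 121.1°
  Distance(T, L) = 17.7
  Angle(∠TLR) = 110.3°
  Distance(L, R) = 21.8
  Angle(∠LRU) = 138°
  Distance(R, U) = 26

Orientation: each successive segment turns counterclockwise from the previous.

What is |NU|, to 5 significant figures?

39.951

N is at the origin; NZ runs at -13.5° with length 28.2, so Z = (27.421, -6.5832). ∠NZC = 126.8° gives ZC at 39.700° from the x-axis; with |ZC| = 27.5, C = (48.579, 10.983). ∠ZCT = 74.0° gives CT at 145.70° from the x-axis; with |CT| = 24.1, T = (28.670, 24.564). ∠CTL = 121.1° gives TL at -155.40° from the x-axis; with |TL| = 17.7, L = (12.577, 17.196). ∠TLR = 110.3° gives LR at -85.700° from the x-axis; with |LR| = 21.8, R = (14.211, -4.5429). ∠LRU = 138.0° gives RU at -43.700° from the x-axis; with |RU| = 26.0, U = (33.009, -22.506). Then |NU| = |U − N| = 39.951.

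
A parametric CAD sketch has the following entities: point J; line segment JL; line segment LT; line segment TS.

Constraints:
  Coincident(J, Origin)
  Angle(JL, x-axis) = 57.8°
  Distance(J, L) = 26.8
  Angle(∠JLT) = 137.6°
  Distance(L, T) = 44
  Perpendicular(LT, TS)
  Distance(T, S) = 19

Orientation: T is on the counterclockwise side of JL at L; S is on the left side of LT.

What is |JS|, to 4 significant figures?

63.80

∠JLT = 137.6°, so LT runs at 57.8° + (180° − 137.6°) = 100.2° from the x-axis; with |LT| = 44.0, T = L + 44.0·(cos 100.2°, sin 100.2°) = (6.489, 65.98). LT ⟂ TS; with |TS| = 19.0 on the left of LT, S = T + 19.0·(-0.9842, -0.1771) = (-12.21, 62.62). Then |JS| = |S − J| = 63.80.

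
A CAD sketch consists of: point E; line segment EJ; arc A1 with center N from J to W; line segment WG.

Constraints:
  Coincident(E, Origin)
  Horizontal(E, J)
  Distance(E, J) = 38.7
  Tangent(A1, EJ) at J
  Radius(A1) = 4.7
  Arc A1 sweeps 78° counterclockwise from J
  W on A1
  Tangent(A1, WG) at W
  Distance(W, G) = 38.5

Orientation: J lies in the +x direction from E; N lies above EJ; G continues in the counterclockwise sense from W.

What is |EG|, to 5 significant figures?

65.911

On A1, J sits at bearing -90° from N; a 78° counterclockwise sweep puts W at bearing -12°, so W = N + 4.7·(cos -12°, sin -12°) = (43.297, 3.7228). Since A1 is tangent to WG there, NW ⟂ WG, so WG runs along (−sin -12°, cos -12°); with |WG| = 38.5, G = (51.302, 41.381). Then |EG| = |G − E| = 65.911.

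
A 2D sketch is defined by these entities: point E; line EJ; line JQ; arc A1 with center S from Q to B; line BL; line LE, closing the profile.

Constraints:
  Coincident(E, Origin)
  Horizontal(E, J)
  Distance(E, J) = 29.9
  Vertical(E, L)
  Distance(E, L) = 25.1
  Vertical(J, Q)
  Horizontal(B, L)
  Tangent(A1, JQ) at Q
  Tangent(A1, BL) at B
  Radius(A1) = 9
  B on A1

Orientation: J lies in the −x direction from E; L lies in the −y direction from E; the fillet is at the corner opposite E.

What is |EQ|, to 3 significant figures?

34.0

E is at the origin; E and J share the same y with |EJ| = 29.9 and J on the −x side, so J = (-29.9, 0.00). EL is vertical with |EL| = 25.1 and L on the −y side, so L = (0.00, -25.1). The virtual corner opposite E is at (-29.9, -25.1). A1 meets JQ tangentially, so SQ is at right angles to JQ and the tangent condition forces SB to be normal to BL, with radius 9.0, so the center S sits 9.0 in from both sides at S = (-20.9, -16.1). That places the tangent points at Q = (-29.9, -16.1) on JQ and B = (-20.9, -25.1) on BL. Then |EQ| = |Q − E| = 34.0.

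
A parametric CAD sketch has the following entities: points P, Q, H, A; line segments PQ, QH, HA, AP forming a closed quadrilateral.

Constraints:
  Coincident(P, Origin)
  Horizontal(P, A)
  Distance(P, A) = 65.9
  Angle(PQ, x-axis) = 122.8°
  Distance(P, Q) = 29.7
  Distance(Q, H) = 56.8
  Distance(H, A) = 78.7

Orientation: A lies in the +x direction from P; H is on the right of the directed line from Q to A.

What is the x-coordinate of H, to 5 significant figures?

-6.4337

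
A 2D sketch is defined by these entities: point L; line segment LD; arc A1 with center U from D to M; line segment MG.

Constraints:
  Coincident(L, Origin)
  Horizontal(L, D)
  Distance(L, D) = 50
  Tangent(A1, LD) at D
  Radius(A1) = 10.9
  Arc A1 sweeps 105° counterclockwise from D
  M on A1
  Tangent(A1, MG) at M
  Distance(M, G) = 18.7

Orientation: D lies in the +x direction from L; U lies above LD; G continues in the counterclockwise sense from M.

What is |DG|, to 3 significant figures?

32.3

On A1, D sits at bearing -90° from U; a 105° counterclockwise sweep puts M at bearing 15°, so M = U + 10.9·(cos 15°, sin 15°) = (60.5, 13.7). Tangency of A1 to MG means the radius UM is perpendicular to MG, so MG runs along (−sin 15°, cos 15°); with |MG| = 18.7, G = (55.7, 31.8). Then |DG| = |G − D| = 32.3.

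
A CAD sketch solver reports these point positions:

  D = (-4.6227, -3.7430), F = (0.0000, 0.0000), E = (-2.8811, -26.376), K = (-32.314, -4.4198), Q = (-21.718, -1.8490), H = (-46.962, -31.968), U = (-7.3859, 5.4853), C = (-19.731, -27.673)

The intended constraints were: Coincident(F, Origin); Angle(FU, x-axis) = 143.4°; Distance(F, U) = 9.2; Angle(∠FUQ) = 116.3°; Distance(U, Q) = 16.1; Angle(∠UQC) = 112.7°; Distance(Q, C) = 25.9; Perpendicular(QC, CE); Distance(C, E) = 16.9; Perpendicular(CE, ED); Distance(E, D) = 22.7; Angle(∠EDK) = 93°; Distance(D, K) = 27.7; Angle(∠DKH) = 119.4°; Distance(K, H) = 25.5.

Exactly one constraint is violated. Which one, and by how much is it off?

Distance(K, H) = 25.5 — off by 5.70.

F = (0.00, 0.00) ✓; FU at 143.4° ✓; |FU| = 9.200 ✓; ∠FUQ = 116.3° ✓; |UQ| = 16.10 ✓; ∠UQC = 112.7° ✓; |QC| = 25.90 ✓; ∠(QC, CE) = 90.00° ✓; |CE| = 16.90 ✓; ∠(CE, ED) = 90.00° ✓; |ED| = 22.70 ✓; ∠EDK = 93.00° ✓; |DK| = 27.70 ✓; ∠DKH = 119.4° ✓; |KH| = 31.20 ✗.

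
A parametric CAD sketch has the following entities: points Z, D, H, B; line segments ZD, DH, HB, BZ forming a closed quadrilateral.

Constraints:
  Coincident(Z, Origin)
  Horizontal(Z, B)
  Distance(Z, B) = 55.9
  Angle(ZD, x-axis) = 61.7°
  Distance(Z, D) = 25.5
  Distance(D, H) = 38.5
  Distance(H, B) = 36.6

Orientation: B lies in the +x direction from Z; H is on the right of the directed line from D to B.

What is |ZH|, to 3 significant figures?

26.7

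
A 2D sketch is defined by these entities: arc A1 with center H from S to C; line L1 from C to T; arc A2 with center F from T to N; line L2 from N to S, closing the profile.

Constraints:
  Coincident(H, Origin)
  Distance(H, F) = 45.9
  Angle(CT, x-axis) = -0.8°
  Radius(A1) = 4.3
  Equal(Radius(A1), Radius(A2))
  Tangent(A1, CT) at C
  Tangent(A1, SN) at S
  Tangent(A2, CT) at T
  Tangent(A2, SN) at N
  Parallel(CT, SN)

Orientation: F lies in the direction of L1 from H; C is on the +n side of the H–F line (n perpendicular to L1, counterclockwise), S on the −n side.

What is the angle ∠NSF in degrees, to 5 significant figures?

5.3520°

Tangency of A1 to both parallel lines with radius 4.3 puts C and S at H ± 4.3·n: C = (0.060037, 4.2996), S = (-0.060037, -4.2996). Equal radii place T and N the same way about F: T = F + 4.3·n = (45.956, 3.6587), N = F − 4.3·n = (45.835, -4.9404). Then cos ∠NSF = SN·SF / (|SN||SF|), giving 5.3520°.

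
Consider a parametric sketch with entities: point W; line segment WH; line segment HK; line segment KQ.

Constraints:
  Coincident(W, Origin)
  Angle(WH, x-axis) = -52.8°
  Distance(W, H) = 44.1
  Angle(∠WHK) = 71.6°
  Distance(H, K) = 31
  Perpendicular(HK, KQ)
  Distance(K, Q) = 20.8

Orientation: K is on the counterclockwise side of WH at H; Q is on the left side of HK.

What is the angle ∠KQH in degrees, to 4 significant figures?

56.14°

W is at the origin; WH runs at -52.8° with length 44.1, so H = 44.1·(cos -52.8°, sin -52.8°) = (26.66, -35.13). ∠WHK = 71.6°, so HK runs at -52.8° + (180° − 71.6°) = 55.60° from the x-axis; with |HK| = 31.0, K = H + 31.0·(cos 55.60°, sin 55.60°) = (44.18, -9.548). HK is perpendicular to KQ; with |KQ| = 20.8 on the left of HK, Q = K + 20.8·(-0.8251, 0.5650) = (27.01, 2.203). Then cos ∠KQH = QK·QH / (|QK||QH|), giving 56.14°.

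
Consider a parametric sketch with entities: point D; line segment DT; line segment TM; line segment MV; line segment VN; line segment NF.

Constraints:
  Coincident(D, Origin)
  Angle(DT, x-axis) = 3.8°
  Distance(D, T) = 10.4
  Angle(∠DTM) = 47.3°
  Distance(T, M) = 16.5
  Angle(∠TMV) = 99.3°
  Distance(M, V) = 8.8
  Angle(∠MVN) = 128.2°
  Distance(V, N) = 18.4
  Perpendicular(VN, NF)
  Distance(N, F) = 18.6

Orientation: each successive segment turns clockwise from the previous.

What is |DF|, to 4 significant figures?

15.41

∠MVN = 128.2° gives VN at 98.60° from the x-axis; with |VN| = 18.4, N = (-10.39, 10.39). The perpendicularity gives NF at right angles to VN, so NF runs at 8.600°; with |NF| = 18.6, F = (8.004, 13.17). Then |DF| = |F − D| = 15.41.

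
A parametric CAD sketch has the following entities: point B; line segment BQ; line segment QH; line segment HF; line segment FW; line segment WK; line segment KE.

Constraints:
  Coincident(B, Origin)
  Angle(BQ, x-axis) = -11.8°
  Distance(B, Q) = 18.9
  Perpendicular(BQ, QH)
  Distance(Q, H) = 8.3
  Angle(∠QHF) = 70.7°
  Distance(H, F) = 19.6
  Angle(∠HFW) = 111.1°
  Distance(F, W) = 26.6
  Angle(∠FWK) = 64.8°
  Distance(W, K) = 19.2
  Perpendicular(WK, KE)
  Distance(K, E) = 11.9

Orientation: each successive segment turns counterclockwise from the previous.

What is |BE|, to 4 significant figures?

13.93

∠FWK = 64.8° gives WK at 11.60° from the x-axis; with |WK| = 19.2, K = (13.32, -20.29). WK ⟂ KE, so KE runs at 101.6°; with |KE| = 11.9, E = (10.93, -8.635). Then |BE| = |E − B| = 13.93.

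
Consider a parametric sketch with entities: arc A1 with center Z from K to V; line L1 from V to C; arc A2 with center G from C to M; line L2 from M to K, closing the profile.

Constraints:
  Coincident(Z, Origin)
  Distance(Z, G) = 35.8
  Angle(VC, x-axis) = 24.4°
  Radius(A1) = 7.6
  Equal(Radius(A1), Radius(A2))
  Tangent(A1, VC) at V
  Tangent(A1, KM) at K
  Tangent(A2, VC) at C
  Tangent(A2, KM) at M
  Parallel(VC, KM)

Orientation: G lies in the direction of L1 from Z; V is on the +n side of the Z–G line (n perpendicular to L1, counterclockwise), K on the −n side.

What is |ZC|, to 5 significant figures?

36.598

The slot axis is L1's direction at 24.4°, so u = (cos 24.4°, sin 24.4°) = (0.91068, 0.41310) and n = (−sin 24.4°, cos 24.4°) = (-0.41310, 0.91068). Z is at the origin and G lies 35.8 along u from Z, so G = 35.8·u = (32.602, 14.789). Tangency of A1 to both parallel lines with radius 7.6 puts V and K at Z ± 7.6·n: V = (-3.1396, 6.9212), K = (3.1396, -6.9212). Equal radii place C and M the same way about G: C = G + 7.6·n = (29.463, 21.710), M = G − 7.6·n = (35.742, 7.8679). Then |ZC| = |C − Z| = 36.598.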